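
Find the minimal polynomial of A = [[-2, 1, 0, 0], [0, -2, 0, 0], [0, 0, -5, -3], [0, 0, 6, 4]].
m_A(x) = (x - 1)(x + 2)^2

The characteristic polynomial factors as (x - 1)(x + 2)^3. The minimal polynomial is ∏(x - λ)^{k_λ} where k_λ is the size of the largest Jordan block at λ.

For λ = -2: rank(A + 2I) = 2, and the largest Jordan block has size 2 (the smallest k with rank((A + 2I)^k) = rank((A + 2I)^(k+1))).
For λ = 1: rank(A - I) = 3, and the largest Jordan block has size 1 (the smallest k with rank((A - I)^k) = rank((A - I)^(k+1))).

So m_A(x) = (x - 1)(x + 2)^2.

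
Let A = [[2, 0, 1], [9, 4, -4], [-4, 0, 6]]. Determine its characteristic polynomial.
χ_A(x) = (x - 4)^3

xI - A = [[x - 2, 0, -1], [-9, x - 4, 4], [4, 0, x - 6]].

Expanding det(xI - A) along the first row:
det(xI - A) = + (x - 2)·det([[x - 4, 4], [0, x - 6]]) - (0)·det([[-9, 4], [4, x - 6]]) + (-1)·det([[-9, x - 4], [4, 0]]).

Evaluating gives χ_A(x) = x^3 - 12x^2 + 48x - 64 = (x - 4)^3.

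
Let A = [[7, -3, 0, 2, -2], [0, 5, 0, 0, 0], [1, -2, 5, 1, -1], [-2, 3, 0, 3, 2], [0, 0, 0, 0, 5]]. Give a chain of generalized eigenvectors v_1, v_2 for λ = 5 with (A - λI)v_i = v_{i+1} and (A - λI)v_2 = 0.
We seek v_1 ∈ ker((A - 5I)^2) \ ker(A - 5I), then set v_{i+1} = (A - 5I) v_i.

One such chain is v_1 = [[0, 1, 0, 0, 0]]^T, v_2 = [[-3, 0, -2, 3, 0]]^T. Check: (A - 5I) v_2 = [[0, 0, 0, 0, 0]]^T = 0.

v_1 = [[0, 1, 0, 0, 0]]^T, v_2 = [[-3, 0, -2, 3, 0]]^T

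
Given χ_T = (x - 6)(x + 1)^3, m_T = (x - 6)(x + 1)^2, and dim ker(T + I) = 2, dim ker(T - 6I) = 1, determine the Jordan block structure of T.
Jordan blocks: (-1, 2), (-1, 1), (6, 1)

λ = -1: algebraic multiplicity 3 (exponent in χ_T), largest block size 2 (exponent in m_T), 2 blocks (geometric multiplicity). These force block sizes [2, 1].
λ = 6: algebraic multiplicity 1 (exponent in χ_T), largest block size 1 (exponent in m_T), 1 block (geometric multiplicity). This forces block sizes [1].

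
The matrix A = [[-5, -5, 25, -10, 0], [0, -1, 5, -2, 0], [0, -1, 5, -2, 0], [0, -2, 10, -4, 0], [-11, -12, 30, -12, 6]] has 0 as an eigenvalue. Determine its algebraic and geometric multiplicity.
The characteristic polynomial is x^3(x - 6)(x + 5), so the factor x appears with exponent 3: the algebraic multiplicity is 3.

rank(A) = 3, so the eigenspace has dimension 5 - 3 = 2: the geometric multiplicity is 2.

Since 2 < 3, A is not diagonalizable.

algebraic multiplicity 3, geometric multiplicity 2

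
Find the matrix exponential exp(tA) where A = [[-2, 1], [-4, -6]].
A has Jordan form J = [[-4, 1], [0, -4]] with A = PJP^{-1}, so e^{tA} = P e^{tJ} P^{-1}.

For a Jordan block J_k(λ), e^{tJ_k(λ)} = e^{λt} · (I + tN + t^2 N^2/2! + ... + t^{k-1} N^{k-1}/(k-1)!) where N is the nilpotent superdiagonal part.

Assembling the blocks and conjugating back gives the entries of e^{tA} as shown above.

e^{tA} = [[(2*t + 1)*e^{-4*t}, t*e^{-4*t}], [-4*t*e^{-4*t}, (1 - 2*t)*e^{-4*t}]]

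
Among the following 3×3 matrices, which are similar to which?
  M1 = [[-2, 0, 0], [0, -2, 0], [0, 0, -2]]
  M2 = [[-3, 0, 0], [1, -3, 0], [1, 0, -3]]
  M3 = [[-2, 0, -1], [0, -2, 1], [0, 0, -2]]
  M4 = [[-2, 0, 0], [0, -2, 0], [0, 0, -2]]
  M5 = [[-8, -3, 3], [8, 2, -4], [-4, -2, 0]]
Characteristic polynomials: χ_{M1} = (x + 2)^3, χ_{M2} = (x + 3)^3, χ_{M3} = (x + 2)^3, χ_{M4} = (x + 2)^3, χ_{M5} = (x + 2)^3.

{M1, M4}: invariant factors x + 2, x + 2, x + 2.

{M2}: invariant factors x + 3, (x + 3)^2.

{M3, M5}: invariant factors x + 2, (x + 2)^2.

Matrices are similar if and only if their invariant-factor lists agree; the partition into similarity classes is {M1, M4}, {M2}, {M3, M5}.

3 classes: {M1, M4}, {M2}, {M3, M5}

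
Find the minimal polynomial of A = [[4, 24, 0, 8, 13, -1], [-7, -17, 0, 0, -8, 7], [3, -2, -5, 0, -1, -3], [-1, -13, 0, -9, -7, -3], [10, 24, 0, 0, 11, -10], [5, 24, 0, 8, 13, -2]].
m_A(x) = (x + 1)^3(x + 5)^2

The characteristic polynomial factors as (x + 1)^3(x + 5)^3. The minimal polynomial is ∏(x - λ)^{k_λ} where k_λ is the size of the largest Jordan block at λ.

For λ = -5: rank(A + 5I) = 4, and the largest Jordan block has size 2 (the smallest k with rank((A + 5I)^k) = rank((A + 5I)^(k+1))).
For λ = -1: rank(A + I) = 5, and the largest Jordan block has size 3 (the smallest k with rank((A + I)^k) = rank((A + I)^(k+1))).

So m_A(x) = (x + 1)^3(x + 5)^2.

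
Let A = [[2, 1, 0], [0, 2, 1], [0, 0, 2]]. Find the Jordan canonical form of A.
J = [[2, 1, 0], [0, 2, 1], [0, 0, 2]]

The characteristic polynomial is det(xI - A) = (x - 2)^3, so the eigenvalues are 2 (algebraic multiplicity 3).

For λ = 2: rank(A - 2I) = 2, rank((A - 2I)^2) = 1, rank((A - 2I)^3) = 0. The eigenspace has dimension 3 - 2 = 1, so there is 1 Jordan block; the rank sequence gives block sizes [3].

Assembling the blocks gives the Jordan form J above.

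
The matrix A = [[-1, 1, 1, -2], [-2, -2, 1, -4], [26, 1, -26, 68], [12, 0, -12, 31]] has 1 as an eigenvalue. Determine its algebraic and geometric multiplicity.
algebraic multiplicity 1, geometric multiplicity 1

The characteristic polynomial is (x - 3)(x - 1)(x + 1)^2, so the factor x - 1 appears with exponent 1: the algebraic multiplicity is 1.

rank(A - I) = 3, so the eigenspace has dimension 4 - 3 = 1: the geometric multiplicity is 1.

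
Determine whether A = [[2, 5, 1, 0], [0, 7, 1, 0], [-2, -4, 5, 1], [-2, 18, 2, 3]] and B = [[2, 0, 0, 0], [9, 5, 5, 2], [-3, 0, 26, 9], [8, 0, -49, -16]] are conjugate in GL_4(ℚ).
Two matrices over a field are similar if and only if they have the same invariant factors.

Both A and B have characteristic polynomial (x - 5)^3(x - 2) and minimal polynomial (x - 5)^3(x - 2). Computing further, both have invariant factors (x - 5)^3(x - 2). Hence A and B are similar.

Yes.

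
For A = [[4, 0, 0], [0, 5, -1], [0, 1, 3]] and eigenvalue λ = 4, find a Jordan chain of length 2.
We seek v_1 ∈ ker((A - 4I)^2) \ ker(A - 4I), then set v_{i+1} = (A - 4I) v_i.

One such chain is v_1 = [[0, 0, -1]]^T, v_2 = [[0, 1, 1]]^T. Check: (A - 4I) v_2 = [[0, 0, 0]]^T = 0.

v_1 = [[0, 0, -1]]^T, v_2 = [[0, 1, 1]]^T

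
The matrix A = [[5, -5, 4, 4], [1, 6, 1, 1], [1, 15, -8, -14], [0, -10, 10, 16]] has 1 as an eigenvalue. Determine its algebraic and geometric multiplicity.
The characteristic polynomial is (x - 6)^3(x - 1), so the factor x - 1 appears with exponent 1: the algebraic multiplicity is 1.

rank(A - I) = 3, so the eigenspace has dimension 4 - 3 = 1: the geometric multiplicity is 1.

algebraic multiplicity 1, geometric multiplicity 1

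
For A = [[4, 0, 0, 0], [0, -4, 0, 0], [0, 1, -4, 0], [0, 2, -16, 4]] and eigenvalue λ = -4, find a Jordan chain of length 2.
We seek v_1 ∈ ker((A + 4I)^2) \ ker(A + 4I), then set v_{i+1} = (A + 4I) v_i.

One such chain is v_1 = [[0, 1, 0, 0]]^T, v_2 = [[0, 0, 1, 2]]^T. Check: (A + 4I) v_2 = [[0, 0, 0, 0]]^T = 0.

v_1 = [[0, 1, 0, 0]]^T, v_2 = [[0, 0, 1, 2]]^T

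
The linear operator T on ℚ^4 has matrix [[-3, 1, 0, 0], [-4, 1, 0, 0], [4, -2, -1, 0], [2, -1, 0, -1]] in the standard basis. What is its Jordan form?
The characteristic polynomial is det(xI - A) = (x + 1)^4, so the eigenvalues are -1 (algebraic multiplicity 4).

For λ = -1: rank(A + I) = 1, rank((A + I)^2) = 0. The eigenspace has dimension 4 - 1 = 3, so there are 3 Jordan blocks; the rank sequence gives block sizes [2, 1, 1].

Assembling the blocks gives the Jordan form J above.

J = [[-1, 1, 0, 0], [0, -1, 0, 0], [0, 0, -1, 0], [0, 0, 0, -1]]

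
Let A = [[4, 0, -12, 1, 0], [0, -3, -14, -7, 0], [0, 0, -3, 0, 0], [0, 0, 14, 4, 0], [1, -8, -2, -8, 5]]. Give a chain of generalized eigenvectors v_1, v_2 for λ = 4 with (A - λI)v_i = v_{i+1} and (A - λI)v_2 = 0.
v_1 = [[-1, -1, 0, 1, 0]]^T, v_2 = [[1, 0, 0, 0, -1]]^T

We seek v_1 ∈ ker((A - 4I)^2) \ ker(A - 4I), then set v_{i+1} = (A - 4I) v_i.

One such chain is v_1 = [[-1, -1, 0, 1, 0]]^T, v_2 = [[1, 0, 0, 0, -1]]^T. Check: (A - 4I) v_2 = [[0, 0, 0, 0, 0]]^T = 0.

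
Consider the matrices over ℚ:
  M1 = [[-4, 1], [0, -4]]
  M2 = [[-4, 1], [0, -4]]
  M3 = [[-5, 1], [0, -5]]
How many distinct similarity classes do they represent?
Characteristic polynomials: χ_{M1} = (x + 4)^2, χ_{M2} = (x + 4)^2, χ_{M3} = (x + 5)^2.

{M1, M2}: invariant factors (x + 4)^2.

{M3}: invariant factors (x + 5)^2.

Matrices are similar if and only if their invariant-factor lists agree; the partition into similarity classes is {M1, M2}, {M3}.

2 classes: {M1, M2}, {M3}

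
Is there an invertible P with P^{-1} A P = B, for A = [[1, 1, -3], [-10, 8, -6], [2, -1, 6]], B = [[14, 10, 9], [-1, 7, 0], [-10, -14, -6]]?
Two matrices over a field are similar if and only if they have the same invariant factors.

Both A and B have characteristic polynomial (x - 6)^2(x - 3) and minimal polynomial (x - 6)^2(x - 3). Computing further, both have invariant factors (x - 6)^2(x - 3). Hence A and B are similar.

Yes.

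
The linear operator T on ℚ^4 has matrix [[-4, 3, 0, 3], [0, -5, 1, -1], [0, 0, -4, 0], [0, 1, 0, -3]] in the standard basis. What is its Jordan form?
The characteristic polynomial is det(xI - A) = (x + 4)^4, so the eigenvalues are -4 (algebraic multiplicity 4).

For λ = -4: rank(A + 4I) = 2, rank((A + 4I)^2) = 1, rank((A + 4I)^3) = 0. The eigenspace has dimension 4 - 2 = 2, so there are 2 Jordan blocks; the rank sequence gives block sizes [3, 1].

Assembling the blocks gives the Jordan form J above.

J = [[-4, 1, 0, 0], [0, -4, 1, 0], [0, 0, -4, 0], [0, 0, 0, -4]]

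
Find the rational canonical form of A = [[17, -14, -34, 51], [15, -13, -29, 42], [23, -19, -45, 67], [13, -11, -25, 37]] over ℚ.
The invariant factors of A (the non-unit diagonal entries of the Smith normal form of xI - A over ℚ[x]) are (x + 4)(x^3 - 3x - 1), each dividing the next. The characteristic polynomial is their product, (x + 4)(x^3 - 3x - 1).

The rational canonical form is the block-diagonal matrix of companion matrices C(f_i):
R = [[0, 0, 0, 4], [1, 0, 0, 13], [0, 1, 0, 3], [0, 0, 1, -4]].

Note the characteristic polynomial does not split into linear factors over ℚ, so A has no Jordan form over ℚ; the rational canonical form exists over any field.

R = [[0, 0, 0, 4], [1, 0, 0, 13], [0, 1, 0, 3], [0, 0, 1, -4]]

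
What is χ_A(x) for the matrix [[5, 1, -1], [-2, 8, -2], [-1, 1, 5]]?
χ_A(x) = (x - 6)^3

xI - A = [[x - 5, -1, 1], [2, x - 8, 2], [1, -1, x - 5]].

Expanding det(xI - A) along the first row:
det(xI - A) = + (x - 5)·det([[x - 8, 2], [-1, x - 5]]) - (-1)·det([[2, 2], [1, x - 5]]) + (1)·det([[2, x - 8], [1, -1]]).

Evaluating gives χ_A(x) = x^3 - 18x^2 + 108x - 216 = (x - 6)^3.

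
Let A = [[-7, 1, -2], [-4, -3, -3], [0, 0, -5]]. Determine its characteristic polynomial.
χ_A(x) = (x + 5)^3

xI - A = [[x + 7, -1, 2], [4, x + 3, 3], [0, 0, x + 5]].

Expanding det(xI - A) along the first row:
det(xI - A) = + (x + 7)·det([[x + 3, 3], [0, x + 5]]) - (-1)·det([[4, 3], [0, x + 5]]) + (2)·det([[4, x + 3], [0, 0]]).

Evaluating gives χ_A(x) = x^3 + 15x^2 + 75x + 125 = (x + 5)^3.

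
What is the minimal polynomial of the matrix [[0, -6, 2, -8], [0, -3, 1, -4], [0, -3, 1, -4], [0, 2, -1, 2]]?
m_A(x) = x^3

The characteristic polynomial factors as x^4. The minimal polynomial is ∏(x - λ)^{k_λ} where k_λ is the size of the largest Jordan block at λ.

For λ = 0: rank(A) = 2, and the largest Jordan block has size 3 (the smallest k with rank(A^k) = rank(A^(k+1))).

So m_A(x) = x^3.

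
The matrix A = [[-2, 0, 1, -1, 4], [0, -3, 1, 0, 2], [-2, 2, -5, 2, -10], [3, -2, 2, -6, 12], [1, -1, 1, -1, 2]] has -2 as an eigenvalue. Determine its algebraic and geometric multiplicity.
The characteristic polynomial is (x + 2)(x + 3)^4, so the factor x + 2 appears with exponent 1: the algebraic multiplicity is 1.

rank(A + 2I) = 4, so the eigenspace has dimension 5 - 4 = 1: the geometric multiplicity is 1.

algebraic multiplicity 1, geometric multiplicity 1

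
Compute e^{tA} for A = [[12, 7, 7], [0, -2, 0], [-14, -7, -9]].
A has Jordan form J = [[-2, 0, 0], [0, -2, 0], [0, 0, 5]] with A = PJP^{-1}, so e^{tA} = P e^{tJ} P^{-1}.

For a Jordan block J_k(λ), e^{tJ_k(λ)} = e^{λt} · (I + tN + t^2 N^2/2! + ... + t^{k-1} N^{k-1}/(k-1)!) where N is the nilpotent superdiagonal part.

Assembling the blocks and conjugating back gives the entries of e^{tA} as shown above.

e^{tA} = [[(2*e^{7*t} - 1)*e^{-2*t}, (e^{7*t} - 1)*e^{-2*t}, (e^{7*t} - 1)*e^{-2*t}], [0, e^{-2*t}, 0], [2*(1 - e^{7*t})*e^{-2*t}, (1 - e^{7*t})*e^{-2*t}, (2 - e^{7*t})*e^{-2*t}]]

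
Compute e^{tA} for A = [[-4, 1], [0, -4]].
A has Jordan form J = [[-4, 1], [0, -4]] with A = PJP^{-1}, so e^{tA} = P e^{tJ} P^{-1}.

For a Jordan block J_k(λ), e^{tJ_k(λ)} = e^{λt} · (I + tN + t^2 N^2/2! + ... + t^{k-1} N^{k-1}/(k-1)!) where N is the nilpotent superdiagonal part.

Assembling the blocks and conjugating back gives the entries of e^{tA} as shown above.

e^{tA} = [[e^{-4*t}, t*e^{-4*t}], [0, e^{-4*t}]]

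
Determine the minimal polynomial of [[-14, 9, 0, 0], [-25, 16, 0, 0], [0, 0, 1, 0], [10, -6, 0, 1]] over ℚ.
m_A(x) = (x - 1)^2

The characteristic polynomial factors as (x - 1)^4. The minimal polynomial is ∏(x - λ)^{k_λ} where k_λ is the size of the largest Jordan block at λ.

For λ = 1: rank(A - I) = 1, and the largest Jordan block has size 2 (the smallest k with rank((A - I)^k) = rank((A - I)^(k+1))).

So m_A(x) = (x - 1)^2.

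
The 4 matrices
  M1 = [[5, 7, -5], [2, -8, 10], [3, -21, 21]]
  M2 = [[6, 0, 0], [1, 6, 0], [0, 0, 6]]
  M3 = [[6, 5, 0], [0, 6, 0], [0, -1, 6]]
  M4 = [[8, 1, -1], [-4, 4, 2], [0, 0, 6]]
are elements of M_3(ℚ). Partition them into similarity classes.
Characteristic polynomials: χ_{M1} = (x - 6)^3, χ_{M2} = (x - 6)^3, χ_{M3} = (x - 6)^3, χ_{M4} = (x - 6)^3.

{M1, M2, M3, M4}: invariant factors x - 6, (x - 6)^2.

Matrices are similar if and only if their invariant-factor lists agree; the partition into similarity classes is {M1, M2, M3, M4}.

1 class: {M1, M2, M3, M4}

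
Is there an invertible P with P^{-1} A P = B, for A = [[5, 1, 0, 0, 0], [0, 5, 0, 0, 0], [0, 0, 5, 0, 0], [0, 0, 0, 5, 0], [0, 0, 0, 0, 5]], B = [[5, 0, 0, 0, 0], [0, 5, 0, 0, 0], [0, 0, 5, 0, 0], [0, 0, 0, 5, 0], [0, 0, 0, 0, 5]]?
Both have characteristic polynomial (x - 5)^5, but the minimal polynomial of A is (x - 5)^2 while the minimal polynomial of B is x - 5. The minimal polynomial is a similarity invariant, so A and B are not similar.

No.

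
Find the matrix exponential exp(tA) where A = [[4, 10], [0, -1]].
e^{tA} = [[e^{4*t}, (2*e^{5*t} - 2)*e^{-t}], [0, e^{-t}]]

A has Jordan form J = [[-1, 0], [0, 4]] with A = PJP^{-1}, so e^{tA} = P e^{tJ} P^{-1}.

For a Jordan block J_k(λ), e^{tJ_k(λ)} = e^{λt} · (I + tN + t^2 N^2/2! + ... + t^{k-1} N^{k-1}/(k-1)!) where N is the nilpotent superdiagonal part.

Assembling the blocks and conjugating back gives the entries of e^{tA} as shown above.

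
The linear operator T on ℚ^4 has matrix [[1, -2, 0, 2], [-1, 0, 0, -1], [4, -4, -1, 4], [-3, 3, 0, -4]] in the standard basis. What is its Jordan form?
The characteristic polynomial is det(xI - A) = (x + 1)^4, so the eigenvalues are -1 (algebraic multiplicity 4).

For λ = -1: rank(A + I) = 1, rank((A + I)^2) = 0. The eigenspace has dimension 4 - 1 = 3, so there are 3 Jordan blocks; the rank sequence gives block sizes [2, 1, 1].

Assembling the blocks gives the Jordan form J above.

J = [[-1, 1, 0, 0], [0, -1, 0, 0], [0, 0, -1, 0], [0, 0, 0, -1]]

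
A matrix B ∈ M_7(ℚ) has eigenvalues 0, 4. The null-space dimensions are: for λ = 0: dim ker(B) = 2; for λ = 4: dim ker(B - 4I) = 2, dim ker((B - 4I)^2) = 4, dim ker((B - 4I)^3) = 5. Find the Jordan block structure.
λ = 0: successive nullity increments [2] count blocks of size ≥ k; block sizes are [1, 1].
λ = 4: successive nullity increments [2, 2, 1] count blocks of size ≥ k; block sizes are [3, 2].

Jordan blocks: (0, 1), (0, 1), (4, 3), (4, 2)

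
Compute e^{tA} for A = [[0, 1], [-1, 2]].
e^{tA} = [[(1 - t)*e^{t}, t*e^{t}], [-t*e^{t}, (t + 1)*e^{t}]]

A has Jordan form J = [[1, 1], [0, 1]] with A = PJP^{-1}, so e^{tA} = P e^{tJ} P^{-1}.

For a Jordan block J_k(λ), e^{tJ_k(λ)} = e^{λt} · (I + tN + t^2 N^2/2! + ... + t^{k-1} N^{k-1}/(k-1)!) where N is the nilpotent superdiagonal part.

Assembling the blocks and conjugating back gives the entries of e^{tA} as shown above.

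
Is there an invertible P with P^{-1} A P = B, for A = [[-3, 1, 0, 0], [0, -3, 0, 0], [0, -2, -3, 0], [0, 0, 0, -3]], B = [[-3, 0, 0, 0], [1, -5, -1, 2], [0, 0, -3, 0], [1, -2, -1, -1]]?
Two matrices over a field are similar if and only if they have the same invariant factors.

Both A and B have characteristic polynomial (x + 3)^4 and minimal polynomial (x + 3)^2. Computing further, both have invariant factors x + 3, x + 3, (x + 3)^2. Hence A and B are similar.

Yes.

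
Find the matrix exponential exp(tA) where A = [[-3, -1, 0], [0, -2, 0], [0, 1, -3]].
A has Jordan form J = [[-3, 0, 0], [0, -3, 0], [0, 0, -2]] with A = PJP^{-1}, so e^{tA} = P e^{tJ} P^{-1}.

For a Jordan block J_k(λ), e^{tJ_k(λ)} = e^{λt} · (I + tN + t^2 N^2/2! + ... + t^{k-1} N^{k-1}/(k-1)!) where N is the nilpotent superdiagonal part.

Assembling the blocks and conjugating back gives the entries of e^{tA} as shown above.

e^{tA} = [[e^{-3*t}, (1 - e^{t})*e^{-3*t}, 0], [0, e^{-2*t}, 0], [0, (e^{t} - 1)*e^{-3*t}, e^{-3*t}]]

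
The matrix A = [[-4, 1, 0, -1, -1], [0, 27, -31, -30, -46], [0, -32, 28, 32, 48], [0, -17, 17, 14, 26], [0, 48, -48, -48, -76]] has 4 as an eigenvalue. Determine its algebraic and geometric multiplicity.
The characteristic polynomial is (x - 4)(x + 3)(x + 4)^3, so the factor x - 4 appears with exponent 1: the algebraic multiplicity is 1.

rank(A - 4I) = 4, so the eigenspace has dimension 5 - 4 = 1: the geometric multiplicity is 1.

algebraic multiplicity 1, geometric multiplicity 1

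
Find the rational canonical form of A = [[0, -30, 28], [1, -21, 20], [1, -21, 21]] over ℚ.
R = [[0, 0, 30], [1, 0, 19], [0, 1, 0]]

The invariant factors of A (the non-unit diagonal entries of the Smith normal form of xI - A over ℚ[x]) are (x - 5)(x + 2)(x + 3), each dividing the next. The characteristic polynomial is their product, (x - 5)(x + 2)(x + 3).

The rational canonical form is the block-diagonal matrix of companion matrices C(f_i):
R = [[0, 0, 30], [1, 0, 19], [0, 1, 0]].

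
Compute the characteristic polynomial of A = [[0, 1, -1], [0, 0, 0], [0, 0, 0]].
χ_A(x) = x^3

xI - A = [[x, -1, 1], [0, x, 0], [0, 0, x]].

Expanding det(xI - A) along the first row:
det(xI - A) = + (x)·det([[x, 0], [0, x]]) - (-1)·det([[0, 0], [0, x]]) + (1)·det([[0, x], [0, 0]]).

Evaluating gives χ_A(x) = x^3.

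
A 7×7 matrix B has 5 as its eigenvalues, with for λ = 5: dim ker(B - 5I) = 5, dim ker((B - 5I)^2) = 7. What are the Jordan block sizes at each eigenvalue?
Jordan blocks: (5, 2), (5, 2), (5, 1), (5, 1), (5, 1)

λ = 5: successive nullity increments [5, 2] count blocks of size ≥ k; block sizes are [2, 2, 1, 1, 1].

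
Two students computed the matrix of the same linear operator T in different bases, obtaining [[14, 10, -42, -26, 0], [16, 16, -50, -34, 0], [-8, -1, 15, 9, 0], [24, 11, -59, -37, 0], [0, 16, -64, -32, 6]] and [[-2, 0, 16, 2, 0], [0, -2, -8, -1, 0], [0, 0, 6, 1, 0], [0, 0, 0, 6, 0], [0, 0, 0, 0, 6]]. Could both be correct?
Two matrices over a field are similar if and only if they have the same invariant factors.

Both A and B have characteristic polynomial (x - 6)^3(x + 2)^2 and minimal polynomial (x - 6)^2(x + 2). Computing further, both have invariant factors (x - 6)(x + 2), (x - 6)^2(x + 2). Hence A and B are similar.

Yes.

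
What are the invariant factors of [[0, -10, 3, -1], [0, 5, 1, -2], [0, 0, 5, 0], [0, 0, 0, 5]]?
The Jordan structure of A has elementary divisors x, (x - 5)^2, (x - 5). Arranging the block sizes at each eigenvalue in decreasing order and taking row products gives the invariant factors.

Invariant factors (smallest first, each dividing the next): x - 5, x(x - 5)^2.

Check: the last factor x(x - 5)^2 is the minimal polynomial, and the product x(x - 5)^3 is the characteristic polynomial.

x - 5, x(x - 5)^2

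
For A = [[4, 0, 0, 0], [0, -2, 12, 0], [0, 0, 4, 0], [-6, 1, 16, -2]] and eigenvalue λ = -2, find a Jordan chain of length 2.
We seek v_1 ∈ ker((A + 2I)^2) \ ker(A + 2I), then set v_{i+1} = (A + 2I) v_i.

One such chain is v_1 = [[0, 1, 0, 0]]^T, v_2 = [[0, 0, 0, 1]]^T. Check: (A + 2I) v_2 = [[0, 0, 0, 0]]^T = 0.

v_1 = [[0, 1, 0, 0]]^T, v_2 = [[0, 0, 0, 1]]^T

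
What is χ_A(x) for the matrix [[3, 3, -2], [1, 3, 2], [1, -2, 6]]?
χ_A(x) = (x - 4)^3

xI - A = [[x - 3, -3, 2], [-1, x - 3, -2], [-1, 2, x - 6]].

Expanding det(xI - A) along the first row:
det(xI - A) = + (x - 3)·det([[x - 3, -2], [2, x - 6]]) - (-3)·det([[-1, -2], [-1, x - 6]]) + (2)·det([[-1, x - 3], [-1, 2]]).

Evaluating gives χ_A(x) = x^3 - 12x^2 + 48x - 64 = (x - 4)^3.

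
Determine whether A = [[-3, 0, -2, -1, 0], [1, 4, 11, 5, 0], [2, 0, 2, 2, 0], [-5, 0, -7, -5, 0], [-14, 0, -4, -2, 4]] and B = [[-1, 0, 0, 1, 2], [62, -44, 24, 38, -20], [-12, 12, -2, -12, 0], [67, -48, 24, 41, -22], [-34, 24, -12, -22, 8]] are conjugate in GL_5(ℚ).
No.

Both have characteristic polynomial (x - 4)^2(x + 2)^3, but the minimal polynomial of A is (x - 4)(x + 2)^3 while the minimal polynomial of B is (x - 4)(x + 2)^2. The minimal polynomial is a similarity invariant, so A and B are not similar.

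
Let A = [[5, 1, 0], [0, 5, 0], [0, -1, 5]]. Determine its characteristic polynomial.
xI - A = [[x - 5, -1, 0], [0, x - 5, 0], [0, 1, x - 5]].

Expanding det(xI - A) along the first row:
det(xI - A) = + (x - 5)·det([[x - 5, 0], [1, x - 5]]) - (-1)·det([[0, 0], [0, x - 5]]) + (0)·det([[0, x - 5], [0, 1]]).

Evaluating gives χ_A(x) = x^3 - 15x^2 + 75x - 125 = (x - 5)^3.

χ_A(x) = (x - 5)^3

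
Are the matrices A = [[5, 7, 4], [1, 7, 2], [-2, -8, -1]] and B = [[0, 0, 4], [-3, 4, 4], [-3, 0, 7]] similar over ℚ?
Two matrices over a field are similar if and only if they have the same invariant factors.

Both A and B have characteristic polynomial (x - 4)^2(x - 3) and minimal polynomial (x - 4)^2(x - 3). Computing further, both have invariant factors (x - 4)^2(x - 3). Hence A and B are similar.

Yes.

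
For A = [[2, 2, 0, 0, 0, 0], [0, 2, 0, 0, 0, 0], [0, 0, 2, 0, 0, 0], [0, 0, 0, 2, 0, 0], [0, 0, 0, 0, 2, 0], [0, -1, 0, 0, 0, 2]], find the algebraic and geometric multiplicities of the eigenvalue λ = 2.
algebraic multiplicity 6, geometric multiplicity 5

The characteristic polynomial is (x - 2)^6, so the factor x - 2 appears with exponent 6: the algebraic multiplicity is 6.

rank(A - 2I) = 1, so the eigenspace has dimension 6 - 1 = 5: the geometric multiplicity is 5.

Since 5 < 6, A is not diagonalizable.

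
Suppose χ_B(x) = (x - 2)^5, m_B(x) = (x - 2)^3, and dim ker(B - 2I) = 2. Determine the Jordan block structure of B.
Jordan blocks: (2, 3), (2, 2)

λ = 2: algebraic multiplicity 5 (exponent in χ_B), largest block size 3 (exponent in m_B), 2 blocks (geometric multiplicity). These force block sizes [3, 2].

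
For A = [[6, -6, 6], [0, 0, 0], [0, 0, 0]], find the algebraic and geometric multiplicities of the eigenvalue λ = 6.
The characteristic polynomial is x^2(x - 6), so the factor x - 6 appears with exponent 1: the algebraic multiplicity is 1.

rank(A - 6I) = 2, so the eigenspace has dimension 3 - 2 = 1: the geometric multiplicity is 1.

algebraic multiplicity 1, geometric multiplicity 1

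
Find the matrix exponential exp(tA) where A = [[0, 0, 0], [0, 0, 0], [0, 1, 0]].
e^{tA} = [[1, 0, 0], [0, 1, 0], [0, t, 1]]

A has Jordan form J = [[0, 1, 0], [0, 0, 0], [0, 0, 0]] with A = PJP^{-1}, so e^{tA} = P e^{tJ} P^{-1}.

For a Jordan block J_k(λ), e^{tJ_k(λ)} = e^{λt} · (I + tN + t^2 N^2/2! + ... + t^{k-1} N^{k-1}/(k-1)!) where N is the nilpotent superdiagonal part.

Assembling the blocks and conjugating back gives the entries of e^{tA} as shown above.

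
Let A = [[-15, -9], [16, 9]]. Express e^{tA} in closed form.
A has Jordan form J = [[-3, 1], [0, -3]] with A = PJP^{-1}, so e^{tA} = P e^{tJ} P^{-1}.

For a Jordan block J_k(λ), e^{tJ_k(λ)} = e^{λt} · (I + tN + t^2 N^2/2! + ... + t^{k-1} N^{k-1}/(k-1)!) where N is the nilpotent superdiagonal part.

Assembling the blocks and conjugating back gives the entries of e^{tA} as shown above.

e^{tA} = [[(1 - 12*t)*e^{-3*t}, -9*t*e^{-3*t}], [16*t*e^{-3*t}, (12*t + 1)*e^{-3*t}]]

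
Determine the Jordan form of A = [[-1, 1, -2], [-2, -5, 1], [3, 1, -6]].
J = [[-4, 1, 0], [0, -4, 1], [0, 0, -4]]

The characteristic polynomial is det(xI - A) = (x + 4)^3, so the eigenvalues are -4 (algebraic multiplicity 3).

For λ = -4: rank(A + 4I) = 2, rank((A + 4I)^2) = 1, rank((A + 4I)^3) = 0. The eigenspace has dimension 3 - 2 = 1, so there is 1 Jordan block; the rank sequence gives block sizes [3].

Assembling the blocks gives the Jordan form J above.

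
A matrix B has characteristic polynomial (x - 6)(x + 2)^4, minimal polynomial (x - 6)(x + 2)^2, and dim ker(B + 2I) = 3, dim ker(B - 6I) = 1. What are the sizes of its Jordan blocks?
Jordan blocks: (-2, 2), (-2, 1), (-2, 1), (6, 1)

λ = -2: algebraic multiplicity 4 (exponent in χ_B), largest block size 2 (exponent in m_B), 3 blocks (geometric multiplicity). These force block sizes [2, 1, 1].
λ = 6: algebraic multiplicity 1 (exponent in χ_B), largest block size 1 (exponent in m_B), 1 block (geometric multiplicity). This forces block sizes [1].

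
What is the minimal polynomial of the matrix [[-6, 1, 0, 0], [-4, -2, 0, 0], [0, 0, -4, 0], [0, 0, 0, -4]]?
m_A(x) = (x + 4)^2

The characteristic polynomial factors as (x + 4)^4. The minimal polynomial is ∏(x - λ)^{k_λ} where k_λ is the size of the largest Jordan block at λ.

For λ = -4: rank(A + 4I) = 1, and the largest Jordan block has size 2 (the smallest k with rank((A + 4I)^k) = rank((A + 4I)^(k+1))).

So m_A(x) = (x + 4)^2.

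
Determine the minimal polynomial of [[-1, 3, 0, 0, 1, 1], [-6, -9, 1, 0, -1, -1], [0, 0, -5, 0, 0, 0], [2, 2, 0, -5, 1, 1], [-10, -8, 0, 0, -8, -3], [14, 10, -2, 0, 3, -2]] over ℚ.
m_A(x) = (x + 5)^3

The characteristic polynomial factors as (x + 5)^6. The minimal polynomial is ∏(x - λ)^{k_λ} where k_λ is the size of the largest Jordan block at λ.

For λ = -5: rank(A + 5I) = 3, and the largest Jordan block has size 3 (the smallest k with rank((A + 5I)^k) = rank((A + 5I)^(k+1))).

So m_A(x) = (x + 5)^3.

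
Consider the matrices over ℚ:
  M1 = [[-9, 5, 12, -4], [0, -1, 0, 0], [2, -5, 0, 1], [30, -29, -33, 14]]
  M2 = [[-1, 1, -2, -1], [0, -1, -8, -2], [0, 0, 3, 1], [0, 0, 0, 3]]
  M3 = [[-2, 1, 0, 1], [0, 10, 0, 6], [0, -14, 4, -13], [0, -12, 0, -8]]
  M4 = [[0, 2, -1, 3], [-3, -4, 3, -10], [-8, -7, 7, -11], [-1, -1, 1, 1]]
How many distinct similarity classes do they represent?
Characteristic polynomials: χ_{M1} = (x - 3)^2(x + 1)^2, χ_{M2} = (x - 3)^2(x + 1)^2, χ_{M3} = (x - 4)^2(x + 2)^2, χ_{M4} = (x - 3)^2(x + 1)^2.

{M1, M2, M4}: invariant factors (x - 3)^2(x + 1)^2.

{M3}: invariant factors (x - 4)^2(x + 2)^2.

Matrices are similar if and only if their invariant-factor lists agree; the partition into similarity classes is {M1, M2, M4}, {M3}.

2 classes: {M1, M2, M4}, {M3}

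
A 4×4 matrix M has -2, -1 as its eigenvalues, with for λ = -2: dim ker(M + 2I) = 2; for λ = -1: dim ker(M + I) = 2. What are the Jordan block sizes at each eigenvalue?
λ = -2: successive nullity increments [2] count blocks of size ≥ k; block sizes are [1, 1].
λ = -1: successive nullity increments [2] count blocks of size ≥ k; block sizes are [1, 1].

Jordan blocks: (-2, 1), (-2, 1), (-1, 1), (-1, 1)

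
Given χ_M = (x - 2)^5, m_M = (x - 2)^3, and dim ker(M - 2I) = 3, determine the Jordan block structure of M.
Jordan blocks: (2, 3), (2, 1), (2, 1)

λ = 2: algebraic multiplicity 5 (exponent in χ_M), largest block size 3 (exponent in m_M), 3 blocks (geometric multiplicity). These force block sizes [3, 1, 1].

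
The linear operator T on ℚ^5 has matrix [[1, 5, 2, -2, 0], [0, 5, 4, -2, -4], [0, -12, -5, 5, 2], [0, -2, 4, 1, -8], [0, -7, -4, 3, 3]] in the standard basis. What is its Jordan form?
The characteristic polynomial is det(xI - A) = (x - 1)^5, so the eigenvalues are 1 (algebraic multiplicity 5).

For λ = 1: rank(A - I) = 2, rank((A - I)^2) = 0. The eigenspace has dimension 5 - 2 = 3, so there are 3 Jordan blocks; the rank sequence gives block sizes [2, 2, 1].

Assembling the blocks gives the Jordan form J above.

J = [[1, 1, 0, 0, 0], [0, 1, 0, 0, 0], [0, 0, 1, 1, 0], [0, 0, 0, 1, 0], [0, 0, 0, 0, 1]]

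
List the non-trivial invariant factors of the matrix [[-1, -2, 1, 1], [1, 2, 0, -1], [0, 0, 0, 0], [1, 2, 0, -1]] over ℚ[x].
x, x^3

The Jordan structure of A has elementary divisors x^3, x. Arranging the block sizes at each eigenvalue in decreasing order and taking row products gives the invariant factors.

Invariant factors (smallest first, each dividing the next): x, x^3.

Check: the last factor x^3 is the minimal polynomial, and the product x^4 is the characteristic polynomial.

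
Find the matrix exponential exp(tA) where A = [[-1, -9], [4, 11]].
A has Jordan form J = [[5, 1], [0, 5]] with A = PJP^{-1}, so e^{tA} = P e^{tJ} P^{-1}.

For a Jordan block J_k(λ), e^{tJ_k(λ)} = e^{λt} · (I + tN + t^2 N^2/2! + ... + t^{k-1} N^{k-1}/(k-1)!) where N is the nilpotent superdiagonal part.

Assembling the blocks and conjugating back gives the entries of e^{tA} as shown above.

e^{tA} = [[(1 - 6*t)*e^{5*t}, -9*t*e^{5*t}], [4*t*e^{5*t}, (6*t + 1)*e^{5*t}]]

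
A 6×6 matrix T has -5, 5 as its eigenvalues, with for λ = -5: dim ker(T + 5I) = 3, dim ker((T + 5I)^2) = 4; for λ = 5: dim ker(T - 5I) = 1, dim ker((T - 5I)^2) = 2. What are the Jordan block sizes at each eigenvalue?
λ = -5: successive nullity increments [3, 1] count blocks of size ≥ k; block sizes are [2, 1, 1].
λ = 5: successive nullity increments [1, 1] count blocks of size ≥ k; block sizes are [2].

Jordan blocks: (-5, 2), (-5, 1), (-5, 1), (5, 2)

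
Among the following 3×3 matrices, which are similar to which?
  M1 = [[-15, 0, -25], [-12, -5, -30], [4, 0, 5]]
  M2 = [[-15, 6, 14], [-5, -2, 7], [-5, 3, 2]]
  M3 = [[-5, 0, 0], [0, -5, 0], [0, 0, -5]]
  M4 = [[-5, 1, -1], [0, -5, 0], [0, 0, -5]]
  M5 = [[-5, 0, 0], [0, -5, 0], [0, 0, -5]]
Characteristic polynomials: χ_{M1} = (x + 5)^3, χ_{M2} = (x + 5)^3, χ_{M3} = (x + 5)^3, χ_{M4} = (x + 5)^3, χ_{M5} = (x + 5)^3.

{M1, M2, M4}: invariant factors x + 5, (x + 5)^2.

{M3, M5}: invariant factors x + 5, x + 5, x + 5.

Matrices are similar if and only if their invariant-factor lists agree; the partition into similarity classes is {M1, M2, M4}, {M3, M5}.

2 classes: {M1, M2, M4}, {M3, M5}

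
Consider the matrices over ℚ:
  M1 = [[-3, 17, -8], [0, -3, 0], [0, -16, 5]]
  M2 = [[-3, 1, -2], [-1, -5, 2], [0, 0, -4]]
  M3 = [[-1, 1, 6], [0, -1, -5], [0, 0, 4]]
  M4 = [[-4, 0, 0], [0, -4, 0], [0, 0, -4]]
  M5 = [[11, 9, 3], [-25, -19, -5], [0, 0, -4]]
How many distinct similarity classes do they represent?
4 classes: {M1}, {M2, M5}, {M3}, {M4}

Characteristic polynomials: χ_{M1} = (x - 5)(x + 3)^2, χ_{M2} = (x + 4)^3, χ_{M3} = (x - 4)(x + 1)^2, χ_{M4} = (x + 4)^3, χ_{M5} = (x + 4)^3.

{M1}: invariant factors (x - 5)(x + 3)^2.

{M2, M5}: invariant factors x + 4, (x + 4)^2.

{M3}: invariant factors (x - 4)(x + 1)^2.

{M4}: invariant factors x + 4, x + 4, x + 4.

Matrices are similar if and only if their invariant-factor lists agree; the partition into similarity classes is {M1}, {M2, M5}, {M3}, {M4}.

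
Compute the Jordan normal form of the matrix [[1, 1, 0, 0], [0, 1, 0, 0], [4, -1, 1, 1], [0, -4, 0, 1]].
The characteristic polynomial is det(xI - A) = (x - 1)^4, so the eigenvalues are 1 (algebraic multiplicity 4).

For λ = 1: rank(A - I) = 2, rank((A - I)^2) = 0. The eigenspace has dimension 4 - 2 = 2, so there are 2 Jordan blocks; the rank sequence gives block sizes [2, 2].

Assembling the blocks gives the Jordan form J above.

J = [[1, 1, 0, 0], [0, 1, 0, 0], [0, 0, 1, 1], [0, 0, 0, 1]]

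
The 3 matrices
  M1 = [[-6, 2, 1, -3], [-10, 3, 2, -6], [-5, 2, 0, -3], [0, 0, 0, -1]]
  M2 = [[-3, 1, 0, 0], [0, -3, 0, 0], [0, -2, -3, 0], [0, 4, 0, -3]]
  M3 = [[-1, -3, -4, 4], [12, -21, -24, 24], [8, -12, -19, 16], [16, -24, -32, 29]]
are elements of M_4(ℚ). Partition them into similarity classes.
2 classes: {M1}, {M2, M3}

Characteristic polynomials: χ_{M1} = (x + 1)^4, χ_{M2} = (x + 3)^4, χ_{M3} = (x + 3)^4.

{M1}: invariant factors x + 1, x + 1, (x + 1)^2.

{M2, M3}: invariant factors x + 3, x + 3, (x + 3)^2.

Matrices are similar if and only if their invariant-factor lists agree; the partition into similarity classes is {M1}, {M2, M3}.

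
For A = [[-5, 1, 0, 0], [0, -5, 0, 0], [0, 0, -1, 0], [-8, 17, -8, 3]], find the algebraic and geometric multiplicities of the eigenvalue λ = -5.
algebraic multiplicity 2, geometric multiplicity 1

The characteristic polynomial is (x - 3)(x + 1)(x + 5)^2, so the factor x + 5 appears with exponent 2: the algebraic multiplicity is 2.

rank(A + 5I) = 3, so the eigenspace has dimension 4 - 3 = 1: the geometric multiplicity is 1.

Since 1 < 2, A is not diagonalizable.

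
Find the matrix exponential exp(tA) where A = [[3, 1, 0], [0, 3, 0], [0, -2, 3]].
e^{tA} = [[e^{3*t}, t*e^{3*t}, 0], [0, e^{3*t}, 0], [0, -2*t*e^{3*t}, e^{3*t}]]

A has Jordan form J = [[3, 1, 0], [0, 3, 0], [0, 0, 3]] with A = PJP^{-1}, so e^{tA} = P e^{tJ} P^{-1}.

For a Jordan block J_k(λ), e^{tJ_k(λ)} = e^{λt} · (I + tN + t^2 N^2/2! + ... + t^{k-1} N^{k-1}/(k-1)!) where N is the nilpotent superdiagonal part.

Assembling the blocks and conjugating back gives the entries of e^{tA} as shown above.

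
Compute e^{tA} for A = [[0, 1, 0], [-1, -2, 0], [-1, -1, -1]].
e^{tA} = [[(t + 1)*e^{-t}, t*e^{-t}, 0], [-t*e^{-t}, (1 - t)*e^{-t}, 0], [-t*e^{-t}, -t*e^{-t}, e^{-t}]]

A has Jordan form J = [[-1, 1, 0], [0, -1, 0], [0, 0, -1]] with A = PJP^{-1}, so e^{tA} = P e^{tJ} P^{-1}.

For a Jordan block J_k(λ), e^{tJ_k(λ)} = e^{λt} · (I + tN + t^2 N^2/2! + ... + t^{k-1} N^{k-1}/(k-1)!) where N is the nilpotent superdiagonal part.

Assembling the blocks and conjugating back gives the entries of e^{tA} as shown above.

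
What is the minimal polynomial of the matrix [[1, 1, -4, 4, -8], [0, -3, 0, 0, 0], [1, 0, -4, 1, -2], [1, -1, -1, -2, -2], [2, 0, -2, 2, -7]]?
m_A(x) = (x + 3)^2

The characteristic polynomial factors as (x + 3)^5. The minimal polynomial is ∏(x - λ)^{k_λ} where k_λ is the size of the largest Jordan block at λ.

For λ = -3: rank(A + 3I) = 2, and the largest Jordan block has size 2 (the smallest k with rank((A + 3I)^k) = rank((A + 3I)^(k+1))).

So m_A(x) = (x + 3)^2.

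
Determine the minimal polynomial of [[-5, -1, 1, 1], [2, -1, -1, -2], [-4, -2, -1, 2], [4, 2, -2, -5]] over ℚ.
The characteristic polynomial factors as (x + 3)^4. The minimal polynomial is ∏(x - λ)^{k_λ} where k_λ is the size of the largest Jordan block at λ.

For λ = -3: rank(A + 3I) = 2, and the largest Jordan block has size 3 (the smallest k with rank((A + 3I)^k) = rank((A + 3I)^(k+1))).

So m_A(x) = (x + 3)^3.

m_A(x) = (x + 3)^3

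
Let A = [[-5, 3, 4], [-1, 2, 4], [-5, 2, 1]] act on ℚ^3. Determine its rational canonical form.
The invariant factors of A (the non-unit diagonal entries of the Smith normal form of xI - A over ℚ[x]) are (x - 1)(x^2 + 3x + 5), each dividing the next. The characteristic polynomial is their product, (x - 1)(x^2 + 3x + 5).

The rational canonical form is the block-diagonal matrix of companion matrices C(f_i):
R = [[0, 0, 5], [1, 0, -2], [0, 1, -2]].

Note the characteristic polynomial does not split into linear factors over ℚ, so A has no Jordan form over ℚ; the rational canonical form exists over any field.

R = [[0, 0, 5], [1, 0, -2], [0, 1, -2]]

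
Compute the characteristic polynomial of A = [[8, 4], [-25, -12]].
χ_A(x) = (x + 2)^2

xI - A = [[x - 8, -4], [25, x + 12]].

Expanding det(xI - A) along the first row:
det(xI - A) = + (x - 8)·det([[x + 12]]) - (-4)·det([[25]]).

Evaluating gives χ_A(x) = x^2 + 4x + 4 = (x + 2)^2.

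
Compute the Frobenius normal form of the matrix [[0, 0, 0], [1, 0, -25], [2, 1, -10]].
The invariant factors of A (the non-unit diagonal entries of the Smith normal form of xI - A over ℚ[x]) are x(x + 5)^2, each dividing the next. The characteristic polynomial is their product, x(x + 5)^2.

The rational canonical form is the block-diagonal matrix of companion matrices C(f_i):
R = [[0, 0, 0], [1, 0, -25], [0, 1, -10]].

R = [[0, 0, 0], [1, 0, -25], [0, 1, -10]]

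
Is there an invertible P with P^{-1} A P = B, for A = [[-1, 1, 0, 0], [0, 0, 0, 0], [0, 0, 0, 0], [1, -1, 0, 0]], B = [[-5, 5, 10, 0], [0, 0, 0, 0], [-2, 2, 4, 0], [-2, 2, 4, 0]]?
Yes.

Two matrices over a field are similar if and only if they have the same invariant factors.

Both A and B have characteristic polynomial x^3(x + 1) and minimal polynomial x(x + 1). Computing further, both have invariant factors x, x, x(x + 1). Hence A and B are similar.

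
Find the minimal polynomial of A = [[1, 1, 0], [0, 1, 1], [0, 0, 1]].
m_A(x) = (x - 1)^3

The characteristic polynomial factors as (x - 1)^3. The minimal polynomial is ∏(x - λ)^{k_λ} where k_λ is the size of the largest Jordan block at λ.

For λ = 1: rank(A - I) = 2, and the largest Jordan block has size 3 (the smallest k with rank((A - I)^k) = rank((A - I)^(k+1))).

So m_A(x) = (x - 1)^3.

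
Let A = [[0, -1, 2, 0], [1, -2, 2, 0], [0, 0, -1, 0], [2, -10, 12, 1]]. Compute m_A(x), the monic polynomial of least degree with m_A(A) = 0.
m_A(x) = (x - 1)(x + 1)^2

The characteristic polynomial factors as (x - 1)(x + 1)^3. The minimal polynomial is ∏(x - λ)^{k_λ} where k_λ is the size of the largest Jordan block at λ.

For λ = -1: rank(A + I) = 2, and the largest Jordan block has size 2 (the smallest k with rank((A + I)^k) = rank((A + I)^(k+1))).
For λ = 1: rank(A - I) = 3, and the largest Jordan block has size 1 (the smallest k with rank((A - I)^k) = rank((A - I)^(k+1))).

So m_A(x) = (x - 1)(x + 1)^2.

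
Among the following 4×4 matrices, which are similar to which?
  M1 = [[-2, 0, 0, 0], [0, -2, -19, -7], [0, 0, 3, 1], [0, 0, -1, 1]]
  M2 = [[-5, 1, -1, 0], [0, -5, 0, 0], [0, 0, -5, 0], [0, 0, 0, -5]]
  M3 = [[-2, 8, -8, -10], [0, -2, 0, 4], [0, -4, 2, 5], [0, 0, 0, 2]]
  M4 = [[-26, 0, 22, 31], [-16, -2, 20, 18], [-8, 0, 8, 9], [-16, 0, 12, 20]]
Characteristic polynomials: χ_{M1} = (x - 2)^2(x + 2)^2, χ_{M2} = (x + 5)^4, χ_{M3} = (x - 2)^2(x + 2)^2, χ_{M4} = (x - 2)^2(x + 2)^2.

{M1, M3, M4}: invariant factors x + 2, (x - 2)^2(x + 2).

{M2}: invariant factors x + 5, x + 5, (x + 5)^2.

Matrices are similar if and only if their invariant-factor lists agree; the partition into similarity classes is {M1, M3, M4}, {M2}.

2 classes: {M1, M3, M4}, {M2}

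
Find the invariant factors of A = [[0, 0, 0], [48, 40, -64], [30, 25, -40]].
The Jordan structure of A has elementary divisors x^2, x. Arranging the block sizes at each eigenvalue in decreasing order and taking row products gives the invariant factors.

Invariant factors (smallest first, each dividing the next): x, x^2.

Check: the last factor x^2 is the minimal polynomial, and the product x^3 is the characteristic polynomial.

x, x^2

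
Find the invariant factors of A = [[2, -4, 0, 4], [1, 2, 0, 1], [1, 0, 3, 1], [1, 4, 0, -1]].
(x - 3)^2(x - 2)(x + 2)

The Jordan structure of A has elementary divisors (x + 2), (x - 2), (x - 3)^2. Arranging the block sizes at each eigenvalue in decreasing order and taking row products gives the invariant factors.

Invariant factors (smallest first, each dividing the next): (x - 3)^2(x - 2)(x + 2).

Check: the last factor (x - 3)^2(x - 2)(x + 2) is the minimal polynomial, and the product (x - 3)^2(x - 2)(x + 2) is the characteristic polynomial.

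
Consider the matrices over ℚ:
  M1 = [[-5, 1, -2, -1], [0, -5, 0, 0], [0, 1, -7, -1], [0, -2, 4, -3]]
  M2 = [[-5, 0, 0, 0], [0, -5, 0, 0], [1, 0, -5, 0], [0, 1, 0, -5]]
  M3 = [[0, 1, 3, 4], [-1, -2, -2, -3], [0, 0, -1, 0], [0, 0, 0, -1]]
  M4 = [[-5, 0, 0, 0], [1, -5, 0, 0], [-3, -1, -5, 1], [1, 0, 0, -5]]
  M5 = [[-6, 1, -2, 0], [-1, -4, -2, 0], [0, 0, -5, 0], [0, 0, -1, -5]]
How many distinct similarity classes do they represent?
Characteristic polynomials: χ_{M1} = (x + 5)^4, χ_{M2} = (x + 5)^4, χ_{M3} = (x + 1)^4, χ_{M4} = (x + 5)^4, χ_{M5} = (x + 5)^4.

{M1}: invariant factors x + 5, x + 5, (x + 5)^2.

{M2, M4, M5}: invariant factors (x + 5)^2, (x + 5)^2.

{M3}: invariant factors x + 1, (x + 1)^3.

Matrices are similar if and only if their invariant-factor lists agree; the partition into similarity classes is {M1}, {M2, M4, M5}, {M3}.

3 classes: {M1}, {M2, M4, M5}, {M3}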